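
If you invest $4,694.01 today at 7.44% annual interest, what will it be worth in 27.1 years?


Future value formula: FV = PV × (1 + r)^t
FV = $4,694.01 × (1 + 0.0744)^27.1
FV = $4,694.01 × 6.991954
FV = $32,820.30

FV = PV × (1 + r)^t = $32,820.30


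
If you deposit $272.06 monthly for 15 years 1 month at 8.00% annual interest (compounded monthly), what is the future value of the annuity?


Future value of an ordinary annuity: FV = PMT × ((1 + r)^n − 1) / r
Monthly rate r = 0.08/12 ≈ 0.00666667, n = 181
FV = $272.06 × ((1 + 0.08/12)^181 − 1) / (0.08/12)
FV = $272.06 × 349.345143
FV = $95,042.84

FV = PMT × ((1+r)^n - 1)/r = $95,042.84


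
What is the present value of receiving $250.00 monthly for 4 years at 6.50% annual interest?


Present value of an ordinary annuity: PV = PMT × (1 − (1 + r)^(−n)) / r
Monthly rate r = 0.065/12 ≈ 0.00541667, n = 48
PV = $250.00 × (1 − (1 + 0.065/12)^(−48)) / (0.065/12)
PV = $250.00 × 42.167488
PV = $10,541.87

PV = PMT × (1-(1+r)^(-n))/r = $10,541.87


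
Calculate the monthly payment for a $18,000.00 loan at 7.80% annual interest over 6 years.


Loan payment formula: PMT = PV × r / (1 − (1 + r)^(−n))
Monthly rate r = 0.078/12 = 0.0065, n = 72 months
Denominator: 1 − (1 + 0.078/12)^(−72) = 0.372797
PMT = $18,000.00 × (0.078/12) / 0.372797
PMT = $313.84 per month

PMT = PV × r / (1-(1+r)^(-n)) = $313.84/month


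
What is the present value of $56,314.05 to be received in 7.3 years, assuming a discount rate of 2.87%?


Present value formula: PV = FV / (1 + r)^t
PV = $56,314.05 / (1 + 0.0287)^7.3
PV = $56,314.05 / 1.2294413
PV = $45,804.59

PV = FV / (1 + r)^t = $45,804.59


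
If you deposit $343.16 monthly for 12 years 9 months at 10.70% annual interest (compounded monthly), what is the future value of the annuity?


Future value of an ordinary annuity: FV = PMT × ((1 + r)^n − 1) / r
Monthly rate r = 0.107/12 ≈ 0.00891667, n = 153
FV = $343.16 × ((1 + 0.107/12)^153 − 1) / (0.107/12)
FV = $343.16 × 324.022497
FV = $111,191.56

FV = PMT × ((1+r)^n - 1)/r = $111,191.56


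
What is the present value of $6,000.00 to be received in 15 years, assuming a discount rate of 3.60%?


Present value formula: PV = FV / (1 + r)^t
PV = $6,000.00 / (1 + 0.036)^15
PV = $6,000.00 / 1.699794
PV = $3,529.84

PV = FV / (1 + r)^t = $3,529.84


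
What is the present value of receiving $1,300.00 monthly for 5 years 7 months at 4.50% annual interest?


Present value of an ordinary annuity: PV = PMT × (1 − (1 + r)^(−n)) / r
Monthly rate r = 0.045/12 = 0.00375, n = 67
PV = $1,300.00 × (1 − (1 + 0.045/12)^(−67)) / (0.045/12)
PV = $1,300.00 × 59.148402
PV = $76,892.92

PV = PMT × (1-(1+r)^(-n))/r = $76,892.92


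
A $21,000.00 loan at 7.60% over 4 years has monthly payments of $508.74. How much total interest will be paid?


Total paid over the life of the loan = PMT × n.
Total paid = $508.74 × 48 = $24,419.52
Total interest = total paid − principal = $24,419.52 − $21,000.00 = $3,419.52

Total interest = (PMT × n) - PV = $3,419.52


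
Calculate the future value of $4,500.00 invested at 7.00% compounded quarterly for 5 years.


Compound interest formula: A = P(1 + r/n)^(nt)
A = $4,500.00 × (1 + 0.07/4)^(4 × 5)
Growth factor: (1 + 0.07/4)^20 = 1.414778
A = $4,500.00 × 1.414778
A = $6,366.50

A = P(1 + r/n)^(nt) = $6,366.50


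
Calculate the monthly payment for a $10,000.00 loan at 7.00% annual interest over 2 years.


Loan payment formula: PMT = PV × r / (1 − (1 + r)^(−n))
Monthly rate r = 0.07/12 ≈ 0.00583333, n = 24 months
Denominator: 1 − (1 + 0.07/12)^(−24) = 0.130288
PMT = $10,000.00 × (0.07/12) / 0.130288
PMT = $447.73 per month

PMT = PV × r / (1-(1+r)^(-n)) = $447.73/month


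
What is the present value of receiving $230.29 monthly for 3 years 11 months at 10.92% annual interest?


Present value of an ordinary annuity: PV = PMT × (1 − (1 + r)^(−n)) / r
Monthly rate r = 0.1092/12 = 0.0091, n = 47
PV = $230.29 × (1 − (1 + 0.1092/12)^(−47)) / (0.1092/12)
PV = $230.29 × 38.102265
PV = $8,774.57

PV = PMT × (1-(1+r)^(-n))/r = $8,774.57


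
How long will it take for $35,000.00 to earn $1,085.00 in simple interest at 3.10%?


Rearrange the simple interest formula for t:
I = P × r × t  ⇒  t = I / (P × r)
t = $1,085.00 / ($35,000.00 × 0.031)
t = 1

t = I/(P×r) = 1 year


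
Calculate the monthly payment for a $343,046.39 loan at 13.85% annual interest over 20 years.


Loan payment formula: PMT = PV × r / (1 − (1 + r)^(−n))
Monthly rate r = 0.1385/12 ≈ 0.01154167, n = 240 months
Denominator: 1 − (1 + 0.1385/12)^(−240) = 0.936336
PMT = $343,046.39 × (0.1385/12) / 0.936336
PMT = $4,228.53 per month

PMT = PV × r / (1-(1+r)^(-n)) = $4,228.53/month


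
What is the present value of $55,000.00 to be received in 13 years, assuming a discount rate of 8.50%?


Present value formula: PV = FV / (1 + r)^t
PV = $55,000.00 / (1 + 0.085)^13
PV = $55,000.00 / 2.8879296
PV = $19,044.79

PV = FV / (1 + r)^t = $19,044.79


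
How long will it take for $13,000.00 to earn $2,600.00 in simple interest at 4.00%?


Rearrange the simple interest formula for t:
I = P × r × t  ⇒  t = I / (P × r)
t = $2,600.00 / ($13,000.00 × 0.04)
t = 5

t = I/(P×r) = 5 years


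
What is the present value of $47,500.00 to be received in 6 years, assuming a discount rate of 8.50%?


Present value formula: PV = FV / (1 + r)^t
PV = $47,500.00 / (1 + 0.085)^6
PV = $47,500.00 / 1.6314675
PV = $29,114.89

PV = FV / (1 + r)^t = $29,114.89


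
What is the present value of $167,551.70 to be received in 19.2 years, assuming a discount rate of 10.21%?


Present value formula: PV = FV / (1 + r)^t
PV = $167,551.70 / (1 + 0.1021)^19.2
PV = $167,551.70 / 6.466112
PV = $25,912.28

PV = FV / (1 + r)^t = $25,912.28


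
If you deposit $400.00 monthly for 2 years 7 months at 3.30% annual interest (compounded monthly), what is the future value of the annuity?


Future value of an ordinary annuity: FV = PMT × ((1 + r)^n − 1) / r
Monthly rate r = 0.033/12 = 0.00275, n = 31
FV = $400.00 × ((1 + 0.033/12)^31 − 1) / (0.033/12)
FV = $400.00 × 32.313408
FV = $12,925.36

FV = PMT × ((1+r)^n - 1)/r = $12,925.36


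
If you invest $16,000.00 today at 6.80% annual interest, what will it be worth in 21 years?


Future value formula: FV = PV × (1 + r)^t
FV = $16,000.00 × (1 + 0.068)^21
FV = $16,000.00 × 3.981038
FV = $63,696.61

FV = PV × (1 + r)^t = $63,696.61


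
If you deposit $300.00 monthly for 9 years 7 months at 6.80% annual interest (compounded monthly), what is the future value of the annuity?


Future value of an ordinary annuity: FV = PMT × ((1 + r)^n − 1) / r
Monthly rate r = 0.068/12 ≈ 0.00566667, n = 115
FV = $300.00 × ((1 + 0.068/12)^115 − 1) / (0.068/12)
FV = $300.00 × 161.507629
FV = $48,452.29

FV = PMT × ((1+r)^n - 1)/r = $48,452.29


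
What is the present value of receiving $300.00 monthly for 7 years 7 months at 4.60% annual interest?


Present value of an ordinary annuity: PV = PMT × (1 − (1 + r)^(−n)) / r
Monthly rate r = 0.046/12 ≈ 0.00383333, n = 91
PV = $300.00 × (1 − (1 + 0.046/12)^(−91)) / (0.046/12)
PV = $300.00 × 76.700514
PV = $23,010.15

PV = PMT × (1-(1+r)^(-n))/r = $23,010.15


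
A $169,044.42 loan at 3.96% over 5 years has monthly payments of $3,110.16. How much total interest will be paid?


Total paid over the life of the loan = PMT × n.
Total paid = $3,110.16 × 60 = $186,609.60
Total interest = total paid − principal = $186,609.60 − $169,044.42 = $17,565.18

Total interest = (PMT × n) - PV = $17,565.18


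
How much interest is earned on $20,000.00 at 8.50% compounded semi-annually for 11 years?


Compound interest earned = final amount − principal.
A = P(1 + r/n)^(nt) = $20,000.00 × (1 + 0.085/2)^(2 × 11) = $49,969.31
Interest = A − P = $49,969.31 − $20,000.00 = $29,969.31

Interest = A - P = $29,969.31


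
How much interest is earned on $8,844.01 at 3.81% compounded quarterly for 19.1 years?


Compound interest earned = final amount − principal.
A = P(1 + r/n)^(nt) = $8,844.01 × (1 + 0.0381/4)^(4 × 19.1) = $18,247.11
Interest = A − P = $18,247.11 − $8,844.01 = $9,403.10

Interest = A - P = $9,403.10


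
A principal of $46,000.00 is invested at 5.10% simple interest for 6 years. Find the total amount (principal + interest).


Total amount formula: A = P(1 + rt) = P + P·r·t
Interest: I = P × r × t = $46,000.00 × 0.051 × 6 = $14,076.00
A = P + I = $46,000.00 + $14,076.00 = $60,076.00

A = P + I = P(1 + rt) = $60,076.00


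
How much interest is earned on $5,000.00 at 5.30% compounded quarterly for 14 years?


Compound interest earned = final amount − principal.
A = P(1 + r/n)^(nt) = $5,000.00 × (1 + 0.053/4)^(4 × 14) = $10,449.62
Interest = A − P = $10,449.62 − $5,000.00 = $5,449.62

Interest = A - P = $5,449.62


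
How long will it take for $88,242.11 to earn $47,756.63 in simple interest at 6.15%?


Rearrange the simple interest formula for t:
I = P × r × t  ⇒  t = I / (P × r)
t = $47,756.63 / ($88,242.11 × 0.0615)
t = 8.8

t = I/(P×r) = 8.8 years


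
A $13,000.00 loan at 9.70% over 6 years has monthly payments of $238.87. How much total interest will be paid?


Total paid over the life of the loan = PMT × n.
Total paid = $238.87 × 72 = $17,198.64
Total interest = total paid − principal = $17,198.64 − $13,000.00 = $4,198.64

Total interest = (PMT × n) - PV = $4,198.64


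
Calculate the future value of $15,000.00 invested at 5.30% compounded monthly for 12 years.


Compound interest formula: A = P(1 + r/n)^(nt)
A = $15,000.00 × (1 + 0.053/12)^(12 × 12)
Growth factor: (1 + 0.053/12)^144 = 1.8862668
A = $15,000.00 × 1.8862668
A = $28,294.00

A = P(1 + r/n)^(nt) = $28,294.00


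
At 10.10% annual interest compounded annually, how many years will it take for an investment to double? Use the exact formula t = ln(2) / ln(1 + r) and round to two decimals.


Doubling condition: (1 + r)^t = 2
Take ln of both sides: t × ln(1 + r) = ln(2)
t = ln(2) / ln(1 + r)
t = 0.693147 / 0.096219
t = 7.20

t = ln(2) / ln(1 + r) = 7.20 years


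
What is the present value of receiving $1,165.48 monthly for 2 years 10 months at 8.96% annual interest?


Present value of an ordinary annuity: PV = PMT × (1 − (1 + r)^(−n)) / r
Monthly rate r = 0.0896/12 ≈ 0.00746667, n = 34
PV = $1,165.48 × (1 − (1 + 0.0896/12)^(−34)) / (0.0896/12)
PV = $1,165.48 × 29.929391
PV = $34,882.11

PV = PMT × (1-(1+r)^(-n))/r = $34,882.11


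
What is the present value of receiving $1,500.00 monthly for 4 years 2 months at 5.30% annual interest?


Present value of an ordinary annuity: PV = PMT × (1 − (1 + r)^(−n)) / r
Monthly rate r = 0.053/12 ≈ 0.00441667, n = 50
PV = $1,500.00 × (1 − (1 + 0.053/12)^(−50)) / (0.053/12)
PV = $1,500.00 × 44.775781
PV = $67,163.67

PV = PMT × (1-(1+r)^(-n))/r = $67,163.67


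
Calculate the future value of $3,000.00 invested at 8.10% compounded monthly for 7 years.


Compound interest formula: A = P(1 + r/n)^(nt)
A = $3,000.00 × (1 + 0.081/12)^(12 × 7)
Growth factor: (1 + 0.081/12)^84 = 1.7596148
A = $3,000.00 × 1.7596148
A = $5,278.84

A = P(1 + r/n)^(nt) = $5,278.84


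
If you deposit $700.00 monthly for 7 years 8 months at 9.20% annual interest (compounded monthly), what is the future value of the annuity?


Future value of an ordinary annuity: FV = PMT × ((1 + r)^n − 1) / r
Monthly rate r = 0.092/12 ≈ 0.00766667, n = 92
FV = $700.00 × ((1 + 0.092/12)^92 − 1) / (0.092/12)
FV = $700.00 × 132.923830
FV = $93,046.68

FV = PMT × ((1+r)^n - 1)/r = $93,046.68


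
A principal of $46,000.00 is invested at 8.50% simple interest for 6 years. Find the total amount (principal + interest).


Total amount formula: A = P(1 + rt) = P + P·r·t
Interest: I = P × r × t = $46,000.00 × 0.085 × 6 = $23,460.00
A = P + I = $46,000.00 + $23,460.00 = $69,460.00

A = P + I = P(1 + rt) = $69,460.00


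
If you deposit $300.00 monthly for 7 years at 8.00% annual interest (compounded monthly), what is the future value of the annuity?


Future value of an ordinary annuity: FV = PMT × ((1 + r)^n − 1) / r
Monthly rate r = 0.08/12 ≈ 0.00666667, n = 84
FV = $300.00 × ((1 + 0.08/12)^84 − 1) / (0.08/12)
FV = $300.00 × 112.113308
FV = $33,633.99

FV = PMT × ((1+r)^n - 1)/r = $33,633.99


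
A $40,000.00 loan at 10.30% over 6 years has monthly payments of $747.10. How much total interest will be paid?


Total paid over the life of the loan = PMT × n.
Total paid = $747.10 × 72 = $53,791.20
Total interest = total paid − principal = $53,791.20 − $40,000.00 = $13,791.20

Total interest = (PMT × n) - PV = $13,791.20


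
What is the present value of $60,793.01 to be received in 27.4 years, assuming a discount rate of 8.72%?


Present value formula: PV = FV / (1 + r)^t
PV = $60,793.01 / (1 + 0.0872)^27.4
PV = $60,793.01 / 9.882772
PV = $6,151.41

PV = FV / (1 + r)^t = $6,151.41


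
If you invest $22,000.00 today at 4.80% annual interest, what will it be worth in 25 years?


Future value formula: FV = PV × (1 + r)^t
FV = $22,000.00 × (1 + 0.048)^25
FV = $22,000.00 × 3.22873251
FV = $71,032.12

FV = PV × (1 + r)^t = $71,032.12


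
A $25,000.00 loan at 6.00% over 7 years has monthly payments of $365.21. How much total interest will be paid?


Total paid over the life of the loan = PMT × n.
Total paid = $365.21 × 84 = $30,677.64
Total interest = total paid − principal = $30,677.64 − $25,000.00 = $5,677.64

Total interest = (PMT × n) - PV = $5,677.64


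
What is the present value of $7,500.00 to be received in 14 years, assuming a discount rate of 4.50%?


Present value formula: PV = FV / (1 + r)^t
PV = $7,500.00 / (1 + 0.045)^14
PV = $7,500.00 / 1.851945
PV = $4,049.80

PV = FV / (1 + r)^t = $4,049.80


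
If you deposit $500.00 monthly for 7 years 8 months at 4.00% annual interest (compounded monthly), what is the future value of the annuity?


Future value of an ordinary annuity: FV = PMT × ((1 + r)^n − 1) / r
Monthly rate r = 0.04/12 ≈ 0.00333333, n = 92
FV = $500.00 × ((1 + 0.04/12)^92 − 1) / (0.04/12)
FV = $500.00 × 107.458531
FV = $53,729.27

FV = PMT × ((1+r)^n - 1)/r = $53,729.27


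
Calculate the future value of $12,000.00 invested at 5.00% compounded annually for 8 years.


Compound interest formula: A = P(1 + r/n)^(nt)
A = $12,000.00 × (1 + 0.05/1)^(1 × 8)
Growth factor: (1 + 0.05/1)^8 = 1.47745544
A = $12,000.00 × 1.47745544
A = $17,729.47

A = P(1 + r/n)^(nt) = $17,729.47


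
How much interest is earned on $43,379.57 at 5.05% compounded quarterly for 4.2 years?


Compound interest earned = final amount − principal.
A = P(1 + r/n)^(nt) = $43,379.57 × (1 + 0.0505/4)^(4 × 4.2) = $53,557.77
Interest = A − P = $53,557.77 − $43,379.57 = $10,178.20

Interest = A - P = $10,178.20


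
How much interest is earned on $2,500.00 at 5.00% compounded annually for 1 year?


Compound interest earned = final amount − principal.
A = P(1 + r/n)^(nt) = $2,500.00 × (1 + 0.05/1)^(1 × 1) = $2,625.00
Interest = A − P = $2,625.00 − $2,500.00 = $125.00

Interest = A - P = $125.00


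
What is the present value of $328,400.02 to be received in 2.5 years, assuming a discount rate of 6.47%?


Present value formula: PV = FV / (1 + r)^t
PV = $328,400.02 / (1 + 0.0647)^2.5
PV = $328,400.02 / 1.1696829
PV = $280,759.87

PV = FV / (1 + r)^t = $280,759.87


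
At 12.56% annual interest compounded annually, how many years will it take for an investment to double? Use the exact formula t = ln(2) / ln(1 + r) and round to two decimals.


Doubling condition: (1 + r)^t = 2
Take ln of both sides: t × ln(1 + r) = ln(2)
t = ln(2) / ln(1 + r)
t = 0.693147 / 0.118316
t = 5.86

t = ln(2) / ln(1 + r) = 5.86 years


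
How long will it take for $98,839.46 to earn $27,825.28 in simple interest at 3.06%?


Rearrange the simple interest formula for t:
I = P × r × t  ⇒  t = I / (P × r)
t = $27,825.28 / ($98,839.46 × 0.0306)
t = 9.2

t = I/(P×r) = 9.2 years


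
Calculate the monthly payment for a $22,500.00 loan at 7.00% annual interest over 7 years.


Loan payment formula: PMT = PV × r / (1 − (1 + r)^(−n))
Monthly rate r = 0.07/12 ≈ 0.00583333, n = 84 months
Denominator: 1 − (1 + 0.07/12)^(−84) = 0.386501
PMT = $22,500.00 × (0.07/12) / 0.386501
PMT = $339.59 per month

PMT = PV × r / (1-(1+r)^(-n)) = $339.59/month


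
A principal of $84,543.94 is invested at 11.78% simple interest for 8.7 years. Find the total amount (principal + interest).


Total amount formula: A = P(1 + rt) = P + P·r·t
Interest: I = P × r × t = $84,543.94 × 0.1178 × 8.7 = $86,645.70
A = P + I = $84,543.94 + $86,645.70 = $171,189.64

A = P + I = P(1 + rt) = $171,189.64


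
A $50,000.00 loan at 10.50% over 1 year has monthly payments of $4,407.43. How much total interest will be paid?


Total paid over the life of the loan = PMT × n.
Total paid = $4,407.43 × 12 = $52,889.16
Total interest = total paid − principal = $52,889.16 − $50,000.00 = $2,889.16

Total interest = (PMT × n) - PV = $2,889.16


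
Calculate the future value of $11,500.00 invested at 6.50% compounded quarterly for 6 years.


Compound interest formula: A = P(1 + r/n)^(nt)
A = $11,500.00 × (1 + 0.065/4)^(4 × 6)
Growth factor: (1 + 0.065/4)^24 = 1.472358
A = $11,500.00 × 1.472358
A = $16,932.12

A = P(1 + r/n)^(nt) = $16,932.12


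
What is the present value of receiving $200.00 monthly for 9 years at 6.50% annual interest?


Present value of an ordinary annuity: PV = PMT × (1 − (1 + r)^(−n)) / r
Monthly rate r = 0.065/12 ≈ 0.00541667, n = 108
PV = $200.00 × (1 − (1 + 0.065/12)^(−108)) / (0.065/12)
PV = $200.00 × 81.602576
PV = $16,320.52

PV = PMT × (1-(1+r)^(-n))/r = $16,320.52


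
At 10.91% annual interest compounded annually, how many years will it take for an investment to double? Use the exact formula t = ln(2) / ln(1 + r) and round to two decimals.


Doubling condition: (1 + r)^t = 2
Take ln of both sides: t × ln(1 + r) = ln(2)
t = ln(2) / ln(1 + r)
t = 0.693147 / 0.103549
t = 6.69

t = ln(2) / ln(1 + r) = 6.69 years


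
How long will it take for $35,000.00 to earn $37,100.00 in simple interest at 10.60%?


Rearrange the simple interest formula for t:
I = P × r × t  ⇒  t = I / (P × r)
t = $37,100.00 / ($35,000.00 × 0.106)
t = 10

t = I/(P×r) = 10 years


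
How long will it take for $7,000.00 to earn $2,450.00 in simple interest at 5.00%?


Rearrange the simple interest formula for t:
I = P × r × t  ⇒  t = I / (P × r)
t = $2,450.00 / ($7,000.00 × 0.05)
t = 7

t = I/(P×r) = 7 years


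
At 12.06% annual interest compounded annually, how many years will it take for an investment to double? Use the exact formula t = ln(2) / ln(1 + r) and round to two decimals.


Doubling condition: (1 + r)^t = 2
Take ln of both sides: t × ln(1 + r) = ln(2)
t = ln(2) / ln(1 + r)
t = 0.693147 / 0.113864
t = 6.09

t = ln(2) / ln(1 + r) = 6.09 years


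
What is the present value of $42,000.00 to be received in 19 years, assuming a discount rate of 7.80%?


Present value formula: PV = FV / (1 + r)^t
PV = $42,000.00 / (1 + 0.078)^19
PV = $42,000.00 / 4.166357
PV = $10,080.75

PV = FV / (1 + r)^t = $10,080.75


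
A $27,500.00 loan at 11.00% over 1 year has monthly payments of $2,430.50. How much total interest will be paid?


Total paid over the life of the loan = PMT × n.
Total paid = $2,430.50 × 12 = $29,166.00
Total interest = total paid − principal = $29,166.00 − $27,500.00 = $1,666.00

Total interest = (PMT × n) - PV = $1,666.00


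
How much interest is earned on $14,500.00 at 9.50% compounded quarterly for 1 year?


Compound interest earned = final amount − principal.
A = P(1 + r/n)^(nt) = $14,500.00 × (1 + 0.095/4)^(4 × 1) = $15,927.36
Interest = A − P = $15,927.36 − $14,500.00 = $1,427.36

Interest = A - P = $1,427.36


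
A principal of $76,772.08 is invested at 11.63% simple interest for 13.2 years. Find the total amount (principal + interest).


Total amount formula: A = P(1 + rt) = P + P·r·t
Interest: I = P × r × t = $76,772.08 × 0.1163 × 13.2 = $117,857.43
A = P + I = $76,772.08 + $117,857.43 = $194,629.51

A = P + I = P(1 + rt) = $194,629.51


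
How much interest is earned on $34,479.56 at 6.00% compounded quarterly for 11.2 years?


Compound interest earned = final amount − principal.
A = P(1 + r/n)^(nt) = $34,479.56 × (1 + 0.06/4)^(4 × 11.2) = $67,180.06
Interest = A − P = $67,180.06 − $34,479.56 = $32,700.50

Interest = A - P = $32,700.50


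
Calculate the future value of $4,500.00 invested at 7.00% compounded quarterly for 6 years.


Compound interest formula: A = P(1 + r/n)^(nt)
A = $4,500.00 × (1 + 0.07/4)^(4 × 6)
Growth factor: (1 + 0.07/4)^24 = 1.516443
A = $4,500.00 × 1.516443
A = $6,823.99

A = P(1 + r/n)^(nt) = $6,823.99


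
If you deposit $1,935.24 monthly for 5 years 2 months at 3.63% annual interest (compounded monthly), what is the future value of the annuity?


Future value of an ordinary annuity: FV = PMT × ((1 + r)^n − 1) / r
Monthly rate r = 0.0363/12 = 0.003025, n = 62
FV = $1,935.24 × ((1 + 0.0363/12)^62 − 1) / (0.0363/12)
FV = $1,935.24 × 68.082351
FV = $131,755.69

FV = PMT × ((1+r)^n - 1)/r = $131,755.69


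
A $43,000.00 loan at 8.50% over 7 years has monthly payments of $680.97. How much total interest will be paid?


Total paid over the life of the loan = PMT × n.
Total paid = $680.97 × 84 = $57,201.48
Total interest = total paid − principal = $57,201.48 − $43,000.00 = $14,201.48

Total interest = (PMT × n) - PV = $14,201.48


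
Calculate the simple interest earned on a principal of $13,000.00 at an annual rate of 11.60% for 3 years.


Simple interest formula: I = P × r × t
I = $13,000.00 × 0.116 × 3
I = $4,524.00

I = P × r × t = $4,524.00


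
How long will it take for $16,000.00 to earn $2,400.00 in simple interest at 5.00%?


Rearrange the simple interest formula for t:
I = P × r × t  ⇒  t = I / (P × r)
t = $2,400.00 / ($16,000.00 × 0.05)
t = 3

t = I/(P×r) = 3 years


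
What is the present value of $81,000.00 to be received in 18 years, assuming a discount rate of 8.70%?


Present value formula: PV = FV / (1 + r)^t
PV = $81,000.00 / (1 + 0.087)^18
PV = $81,000.00 / 4.488816
PV = $18,044.85

PV = FV / (1 + r)^t = $18,044.85


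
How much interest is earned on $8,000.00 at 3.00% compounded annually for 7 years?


Compound interest earned = final amount − principal.
A = P(1 + r/n)^(nt) = $8,000.00 × (1 + 0.03/1)^(1 × 7) = $9,838.99
Interest = A − P = $9,838.99 − $8,000.00 = $1,838.99

Interest = A - P = $1,838.99


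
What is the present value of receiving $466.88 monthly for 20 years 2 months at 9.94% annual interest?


Present value of an ordinary annuity: PV = PMT × (1 − (1 + r)^(−n)) / r
Monthly rate r = 0.0994/12 ≈ 0.00828333, n = 242
PV = $466.88 × (1 − (1 + 0.0994/12)^(−242)) / (0.0994/12)
PV = $466.88 × 104.325683
PV = $48,707.57

PV = PMT × (1-(1+r)^(-n))/r = $48,707.57


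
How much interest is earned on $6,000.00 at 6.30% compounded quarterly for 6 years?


Compound interest earned = final amount − principal.
A = P(1 + r/n)^(nt) = $6,000.00 × (1 + 0.063/4)^(4 × 6) = $8,730.42
Interest = A − P = $8,730.42 − $6,000.00 = $2,730.42

Interest = A - P = $2,730.42


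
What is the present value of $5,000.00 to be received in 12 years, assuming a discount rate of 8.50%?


Present value formula: PV = FV / (1 + r)^t
PV = $5,000.00 / (1 + 0.085)^12
PV = $5,000.00 / 2.661686
PV = $1,878.51

PV = FV / (1 + r)^t = $1,878.51


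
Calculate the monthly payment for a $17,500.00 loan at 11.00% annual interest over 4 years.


Loan payment formula: PMT = PV × r / (1 − (1 + r)^(−n))
Monthly rate r = 0.11/12 ≈ 0.00916667, n = 48 months
Denominator: 1 − (1 + 0.11/12)^(−48) = 0.354671
PMT = $17,500.00 × (0.11/12) / 0.354671
PMT = $452.30 per month

PMT = PV × r / (1-(1+r)^(-n)) = $452.30/month


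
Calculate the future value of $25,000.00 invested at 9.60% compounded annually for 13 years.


Compound interest formula: A = P(1 + r/n)^(nt)
A = $25,000.00 × (1 + 0.096/1)^(1 × 13)
Growth factor: (1 + 0.096/1)^13 = 3.29258658
A = $25,000.00 × 3.29258658
A = $82,314.66

A = P(1 + r/n)^(nt) = $82,314.66


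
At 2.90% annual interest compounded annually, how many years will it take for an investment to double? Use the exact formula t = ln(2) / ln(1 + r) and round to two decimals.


Doubling condition: (1 + r)^t = 2
Take ln of both sides: t × ln(1 + r) = ln(2)
t = ln(2) / ln(1 + r)
t = 0.693147 / 0.028587
t = 24.25

t = ln(2) / ln(1 + r) = 24.25 years


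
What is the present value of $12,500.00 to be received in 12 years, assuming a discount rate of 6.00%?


Present value formula: PV = FV / (1 + r)^t
PV = $12,500.00 / (1 + 0.06)^12
PV = $12,500.00 / 2.012196
PV = $6,212.12

PV = FV / (1 + r)^t = $6,212.12


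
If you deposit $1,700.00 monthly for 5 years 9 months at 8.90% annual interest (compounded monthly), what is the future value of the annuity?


Future value of an ordinary annuity: FV = PMT × ((1 + r)^n − 1) / r
Monthly rate r = 0.089/12 ≈ 0.00741667, n = 69
FV = $1,700.00 × ((1 + 0.089/12)^69 − 1) / (0.089/12)
FV = $1,700.00 × 89.671108
FV = $152,440.88

FV = PMT × ((1+r)^n - 1)/r = $152,440.88


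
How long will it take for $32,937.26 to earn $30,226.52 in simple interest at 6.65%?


Rearrange the simple interest formula for t:
I = P × r × t  ⇒  t = I / (P × r)
t = $30,226.52 / ($32,937.26 × 0.0665)
t = 13.8

t = I/(P×r) = 13.8 years


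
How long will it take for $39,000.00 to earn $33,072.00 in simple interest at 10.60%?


Rearrange the simple interest formula for t:
I = P × r × t  ⇒  t = I / (P × r)
t = $33,072.00 / ($39,000.00 × 0.106)
t = 8

t = I/(P×r) = 8 years


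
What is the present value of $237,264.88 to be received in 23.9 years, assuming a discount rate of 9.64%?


Present value formula: PV = FV / (1 + r)^t
PV = $237,264.88 / (1 + 0.0964)^23.9
PV = $237,264.88 / 9.021105
PV = $26,301.09

PV = FV / (1 + r)^t = $26,301.09


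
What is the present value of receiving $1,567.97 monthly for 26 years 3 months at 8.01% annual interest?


Present value of an ordinary annuity: PV = PMT × (1 − (1 + r)^(−n)) / r
Monthly rate r = 0.0801/12 = 0.006675, n = 315
PV = $1,567.97 × (1 − (1 + 0.0801/12)^(−315)) / (0.0801/12)
PV = $1,567.97 × 131.387014
PV = $206,010.90

PV = PMT × (1-(1+r)^(-n))/r = $206,010.90


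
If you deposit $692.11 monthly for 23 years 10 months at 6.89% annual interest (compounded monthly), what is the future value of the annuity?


Future value of an ordinary annuity: FV = PMT × ((1 + r)^n − 1) / r
Monthly rate r = 0.0689/12 ≈ 0.00574167, n = 286
FV = $692.11 × ((1 + 0.0689/12)^286 − 1) / (0.0689/12)
FV = $692.11 × 721.373874
FV = $499,270.07

FV = PMT × ((1+r)^n - 1)/r = $499,270.07


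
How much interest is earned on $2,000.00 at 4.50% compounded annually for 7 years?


Compound interest earned = final amount − principal.
A = P(1 + r/n)^(nt) = $2,000.00 × (1 + 0.045/1)^(1 × 7) = $2,721.72
Interest = A − P = $2,721.72 − $2,000.00 = $721.72

Interest = A - P = $721.72


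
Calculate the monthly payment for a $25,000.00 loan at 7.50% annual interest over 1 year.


Loan payment formula: PMT = PV × r / (1 − (1 + r)^(−n))
Monthly rate r = 0.075/12 = 0.00625, n = 12 months
Denominator: 1 − (1 + 0.075/12)^(−12) = 0.07203995
PMT = $25,000.00 × (0.075/12) / 0.07203995
PMT = $2,168.94 per month

PMT = PV × r / (1-(1+r)^(-n)) = $2,168.94/month


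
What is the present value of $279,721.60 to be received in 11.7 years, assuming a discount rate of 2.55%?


Present value formula: PV = FV / (1 + r)^t
PV = $279,721.60 / (1 + 0.0255)^11.7
PV = $279,721.60 / 1.34260196
PV = $208,342.91

PV = FV / (1 + r)^t = $208,342.91


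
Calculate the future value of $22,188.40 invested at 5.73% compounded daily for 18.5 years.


Compound interest formula: A = P(1 + r/n)^(nt)
A = $22,188.40 × (1 + 0.0573/365)^(365 × 18.5)
Growth factor: (1 + 0.0573/365)^6752.5 = 2.8862752
A = $22,188.40 × 2.8862752
A = $64,041.83

A = P(1 + r/n)^(nt) = $64,041.83


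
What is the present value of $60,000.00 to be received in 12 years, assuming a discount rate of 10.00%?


Present value formula: PV = FV / (1 + r)^t
PV = $60,000.00 / (1 + 0.1)^12
PV = $60,000.00 / 3.138428
PV = $19,117.85

PV = FV / (1 + r)^t = $19,117.85


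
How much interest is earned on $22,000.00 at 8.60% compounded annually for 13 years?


Compound interest earned = final amount − principal.
A = P(1 + r/n)^(nt) = $22,000.00 × (1 + 0.086/1)^(1 × 13) = $64,299.92
Interest = A − P = $64,299.92 − $22,000.00 = $42,299.92

Interest = A - P = $42,299.92


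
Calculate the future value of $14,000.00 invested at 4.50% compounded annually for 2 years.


Compound interest formula: A = P(1 + r/n)^(nt)
A = $14,000.00 × (1 + 0.045/1)^(1 × 2)
Growth factor: (1 + 0.045/1)^2 = 1.092025
A = $14,000.00 × 1.092025
A = $15,288.35

A = P(1 + r/n)^(nt) = $15,288.35


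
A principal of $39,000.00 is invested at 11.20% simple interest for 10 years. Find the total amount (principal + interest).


Total amount formula: A = P(1 + rt) = P + P·r·t
Interest: I = P × r × t = $39,000.00 × 0.112 × 10 = $43,680.00
A = P + I = $39,000.00 + $43,680.00 = $82,680.00

A = P + I = P(1 + rt) = $82,680.00


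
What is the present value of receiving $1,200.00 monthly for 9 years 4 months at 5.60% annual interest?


Present value of an ordinary annuity: PV = PMT × (1 − (1 + r)^(−n)) / r
Monthly rate r = 0.056/12 ≈ 0.00466667, n = 112
PV = $1,200.00 × (1 − (1 + 0.056/12)^(−112)) / (0.056/12)
PV = $1,200.00 × 87.073160
PV = $104,487.79

PV = PMT × (1-(1+r)^(-n))/r = $104,487.79


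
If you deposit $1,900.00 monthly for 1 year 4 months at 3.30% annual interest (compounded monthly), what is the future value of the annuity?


Future value of an ordinary annuity: FV = PMT × ((1 + r)^n − 1) / r
Monthly rate r = 0.033/12 = 0.00275, n = 16
FV = $1,900.00 × ((1 + 0.033/12)^16 − 1) / (0.033/12)
FV = $1,900.00 × 16.334273
FV = $31,035.12

FV = PMT × ((1+r)^n - 1)/r = $31,035.12


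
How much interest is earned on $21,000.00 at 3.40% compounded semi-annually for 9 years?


Compound interest earned = final amount − principal.
A = P(1 + r/n)^(nt) = $21,000.00 × (1 + 0.034/2)^(2 × 9) = $28,444.38
Interest = A − P = $28,444.38 − $21,000.00 = $7,444.38

Interest = A - P = $7,444.38


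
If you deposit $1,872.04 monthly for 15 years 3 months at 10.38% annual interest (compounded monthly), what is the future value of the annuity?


Future value of an ordinary annuity: FV = PMT × ((1 + r)^n − 1) / r
Monthly rate r = 0.1038/12 = 0.00865, n = 183
FV = $1,872.04 × ((1 + 0.1038/12)^183 − 1) / (0.1038/12)
FV = $1,872.04 × 443.4989772
FV = $830,247.83

FV = PMT × ((1+r)^n - 1)/r = $830,247.83


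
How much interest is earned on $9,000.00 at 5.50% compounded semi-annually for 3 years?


Compound interest earned = final amount − principal.
A = P(1 + r/n)^(nt) = $9,000.00 × (1 + 0.055/2)^(2 × 3) = $10,590.92
Interest = A − P = $10,590.92 − $9,000.00 = $1,590.92

Interest = A - P = $1,590.92


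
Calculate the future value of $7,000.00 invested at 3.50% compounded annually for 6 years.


Compound interest formula: A = P(1 + r/n)^(nt)
A = $7,000.00 × (1 + 0.035/1)^(1 × 6)
Growth factor: (1 + 0.035/1)^6 = 1.2292553
A = $7,000.00 × 1.2292553
A = $8,604.79

A = P(1 + r/n)^(nt) = $8,604.79


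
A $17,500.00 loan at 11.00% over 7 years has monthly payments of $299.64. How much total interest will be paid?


Total paid over the life of the loan = PMT × n.
Total paid = $299.64 × 84 = $25,169.76
Total interest = total paid − principal = $25,169.76 − $17,500.00 = $7,669.76

Total interest = (PMT × n) - PV = $7,669.76


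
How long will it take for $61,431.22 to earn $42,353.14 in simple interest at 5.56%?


Rearrange the simple interest formula for t:
I = P × r × t  ⇒  t = I / (P × r)
t = $42,353.14 / ($61,431.22 × 0.0556)
t = 12.4

t = I/(P×r) = 12.4 years


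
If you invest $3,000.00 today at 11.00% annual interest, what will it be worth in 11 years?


Future value formula: FV = PV × (1 + r)^t
FV = $3,000.00 × (1 + 0.11)^11
FV = $3,000.00 × 3.151757
FV = $9,455.27

FV = PV × (1 + r)^t = $9,455.27


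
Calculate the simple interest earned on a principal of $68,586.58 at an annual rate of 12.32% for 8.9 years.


Simple interest formula: I = P × r × t
I = $68,586.58 × 0.1232 × 8.9
I = $75,203.81

I = P × r × t = $75,203.81


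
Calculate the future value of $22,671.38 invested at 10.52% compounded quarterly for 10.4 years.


Compound interest formula: A = P(1 + r/n)^(nt)
A = $22,671.38 × (1 + 0.1052/4)^(4 × 10.4)
Growth factor: (1 + 0.1052/4)^41.6 = 2.9445036
A = $22,671.38 × 2.9445036
A = $66,755.96

A = P(1 + r/n)^(nt) = $66,755.96


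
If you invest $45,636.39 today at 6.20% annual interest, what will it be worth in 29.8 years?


Future value formula: FV = PV × (1 + r)^t
FV = $45,636.39 × (1 + 0.062)^29.8
FV = $45,636.39 × 6.0049666
FV = $274,045.00

FV = PV × (1 + r)^t = $274,045.00


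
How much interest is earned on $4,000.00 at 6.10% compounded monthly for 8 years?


Compound interest earned = final amount − principal.
A = P(1 + r/n)^(nt) = $4,000.00 × (1 + 0.061/12)^(12 × 8) = $6,508.17
Interest = A − P = $6,508.17 − $4,000.00 = $2,508.17

Interest = A - P = $2,508.17


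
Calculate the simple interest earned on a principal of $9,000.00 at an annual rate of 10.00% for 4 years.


Simple interest formula: I = P × r × t
I = $9,000.00 × 0.1 × 4
I = $3,600.00

I = P × r × t = $3,600.00


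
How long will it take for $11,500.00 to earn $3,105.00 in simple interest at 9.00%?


Rearrange the simple interest formula for t:
I = P × r × t  ⇒  t = I / (P × r)
t = $3,105.00 / ($11,500.00 × 0.09)
t = 3

t = I/(P×r) = 3 years


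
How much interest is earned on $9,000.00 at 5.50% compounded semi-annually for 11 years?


Compound interest earned = final amount − principal.
A = P(1 + r/n)^(nt) = $9,000.00 × (1 + 0.055/2)^(2 × 11) = $16,347.18
Interest = A − P = $16,347.18 − $9,000.00 = $7,347.18

Interest = A - P = $7,347.18


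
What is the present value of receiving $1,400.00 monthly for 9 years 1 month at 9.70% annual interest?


Present value of an ordinary annuity: PV = PMT × (1 − (1 + r)^(−n)) / r
Monthly rate r = 0.097/12 ≈ 0.00808333, n = 109
PV = $1,400.00 × (1 − (1 + 0.097/12)^(−109)) / (0.097/12)
PV = $1,400.00 × 72.271674
PV = $101,180.34

PV = PMT × (1-(1+r)^(-n))/r = $101,180.34


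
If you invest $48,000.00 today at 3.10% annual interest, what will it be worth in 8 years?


Future value formula: FV = PV × (1 + r)^t
FV = $48,000.00 × (1 + 0.031)^8
FV = $48,000.00 × 1.2766426
FV = $61,278.84

FV = PV × (1 + r)^t = $61,278.84


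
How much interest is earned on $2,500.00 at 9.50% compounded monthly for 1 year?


Compound interest earned = final amount − principal.
A = P(1 + r/n)^(nt) = $2,500.00 × (1 + 0.095/12)^(12 × 1) = $2,748.12
Interest = A − P = $2,748.12 − $2,500.00 = $248.12

Interest = A - P = $248.12


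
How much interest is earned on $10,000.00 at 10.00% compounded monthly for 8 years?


Compound interest earned = final amount − principal.
A = P(1 + r/n)^(nt) = $10,000.00 × (1 + 0.1/12)^(12 × 8) = $22,181.76
Interest = A − P = $22,181.76 − $10,000.00 = $12,181.76

Interest = A - P = $12,181.76


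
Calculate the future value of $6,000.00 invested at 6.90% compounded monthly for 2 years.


Compound interest formula: A = P(1 + r/n)^(nt)
A = $6,000.00 × (1 + 0.069/12)^(12 × 2)
Growth factor: (1 + 0.069/12)^24 = 1.147522
A = $6,000.00 × 1.147522
A = $6,885.13

A = P(1 + r/n)^(nt) = $6,885.13


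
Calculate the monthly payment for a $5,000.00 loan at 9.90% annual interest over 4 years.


Loan payment formula: PMT = PV × r / (1 − (1 + r)^(−n))
Monthly rate r = 0.099/12 = 0.00825, n = 48 months
Denominator: 1 − (1 + 0.099/12)^(−48) = 0.325899
PMT = $5,000.00 × (0.099/12) / 0.325899
PMT = $126.57 per month

PMT = PV × r / (1-(1+r)^(-n)) = $126.57/month


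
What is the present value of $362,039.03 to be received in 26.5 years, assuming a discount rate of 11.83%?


Present value formula: PV = FV / (1 + r)^t
PV = $362,039.03 / (1 + 0.1183)^26.5
PV = $362,039.03 / 19.355108
PV = $18,705.09

PV = FV / (1 + r)^t = $18,705.09


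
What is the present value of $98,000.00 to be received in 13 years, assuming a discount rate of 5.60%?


Present value formula: PV = FV / (1 + r)^t
PV = $98,000.00 / (1 + 0.056)^13
PV = $98,000.00 / 2.0306306
PV = $48,260.87

PV = FV / (1 + r)^t = $48,260.87


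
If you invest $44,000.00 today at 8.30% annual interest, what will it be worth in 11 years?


Future value formula: FV = PV × (1 + r)^t
FV = $44,000.00 × (1 + 0.083)^11
FV = $44,000.00 × 2.4038813
FV = $105,770.78

FV = PV × (1 + r)^t = $105,770.78


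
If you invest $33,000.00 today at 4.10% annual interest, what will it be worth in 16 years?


Future value formula: FV = PV × (1 + r)^t
FV = $33,000.00 × (1 + 0.041)^16
FV = $33,000.00 × 1.9020051
FV = $62,766.17

FV = PV × (1 + r)^t = $62,766.17


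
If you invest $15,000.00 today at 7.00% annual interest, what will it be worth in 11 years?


Future value formula: FV = PV × (1 + r)^t
FV = $15,000.00 × (1 + 0.07)^11
FV = $15,000.00 × 2.104852
FV = $31,572.78

FV = PV × (1 + r)^t = $31,572.78


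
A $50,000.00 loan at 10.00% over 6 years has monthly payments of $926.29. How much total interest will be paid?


Total paid over the life of the loan = PMT × n.
Total paid = $926.29 × 72 = $66,692.88
Total interest = total paid − principal = $66,692.88 − $50,000.00 = $16,692.88

Total interest = (PMT × n) - PV = $16,692.88


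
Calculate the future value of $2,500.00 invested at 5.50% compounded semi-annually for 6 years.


Compound interest formula: A = P(1 + r/n)^(nt)
A = $2,500.00 × (1 + 0.055/2)^(2 × 6)
Growth factor: (1 + 0.055/2)^12 = 1.384784
A = $2,500.00 × 1.384784
A = $3,461.96

A = P(1 + r/n)^(nt) = $3,461.96


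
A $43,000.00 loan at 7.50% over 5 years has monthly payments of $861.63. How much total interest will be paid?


Total paid over the life of the loan = PMT × n.
Total paid = $861.63 × 60 = $51,697.80
Total interest = total paid − principal = $51,697.80 − $43,000.00 = $8,697.80

Total interest = (PMT × n) - PV = $8,697.80


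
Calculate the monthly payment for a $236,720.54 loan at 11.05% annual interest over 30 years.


Loan payment formula: PMT = PV × r / (1 − (1 + r)^(−n))
Monthly rate r = 0.1105/12 ≈ 0.00920833, n = 360 months
Denominator: 1 − (1 + 0.1105/12)^(−360) = 0.963111
PMT = $236,720.54 × (0.1105/12) / 0.963111
PMT = $2,263.29 per month

PMT = PV × r / (1-(1+r)^(-n)) = $2,263.29/month


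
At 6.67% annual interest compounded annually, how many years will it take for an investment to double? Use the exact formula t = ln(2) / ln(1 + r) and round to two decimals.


Doubling condition: (1 + r)^t = 2
Take ln of both sides: t × ln(1 + r) = ln(2)
t = ln(2) / ln(1 + r)
t = 0.693147 / 0.064570
t = 10.73

t = ln(2) / ln(1 + r) = 10.73 years


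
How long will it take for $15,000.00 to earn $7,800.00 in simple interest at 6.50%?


Rearrange the simple interest formula for t:
I = P × r × t  ⇒  t = I / (P × r)
t = $7,800.00 / ($15,000.00 × 0.065)
t = 8

t = I/(P×r) = 8 years
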